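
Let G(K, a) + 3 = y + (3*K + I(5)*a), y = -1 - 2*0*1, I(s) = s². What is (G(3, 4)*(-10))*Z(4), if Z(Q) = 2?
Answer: -2100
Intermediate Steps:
y = -1 (y = -1 + 0*1 = -1 + 0 = -1)
G(K, a) = -4 + 3*K + 25*a (G(K, a) = -3 + (-1 + (3*K + 5²*a)) = -3 + (-1 + (3*K + 25*a)) = -3 + (-1 + 3*K + 25*a) = -4 + 3*K + 25*a)
(G(3, 4)*(-10))*Z(4) = ((-4 + 3*3 + 25*4)*(-10))*2 = ((-4 + 9 + 100)*(-10))*2 = (105*(-10))*2 = -1050*2 = -2100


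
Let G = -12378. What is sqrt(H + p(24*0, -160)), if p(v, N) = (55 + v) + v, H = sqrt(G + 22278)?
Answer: sqrt(55 + 30*sqrt(11)) ≈ 12.430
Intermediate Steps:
H = 30*sqrt(11) (H = sqrt(-12378 + 22278) = sqrt(9900) = 30*sqrt(11) ≈ 99.499)
p(v, N) = 55 + 2*v
sqrt(H + p(24*0, -160)) = sqrt(30*sqrt(11) + (55 + 2*(24*0))) = sqrt(30*sqrt(11) + (55 + 2*0)) = sqrt(30*sqrt(11) + (55 + 0)) = sqrt(30*sqrt(11) + 55) = sqrt(55 + 30*sqrt(11))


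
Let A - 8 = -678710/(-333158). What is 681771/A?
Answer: 37856243803/557329 ≈ 67924.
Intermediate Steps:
A = 1671987/166579 (A = 8 - 678710/(-333158) = 8 - 678710*(-1/333158) = 8 + 339355/166579 = 1671987/166579 ≈ 10.037)
681771/A = 681771/(1671987/166579) = 681771*(166579/1671987) = 37856243803/557329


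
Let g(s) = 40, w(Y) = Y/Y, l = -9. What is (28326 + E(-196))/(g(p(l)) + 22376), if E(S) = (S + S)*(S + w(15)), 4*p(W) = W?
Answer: 17461/3736 ≈ 4.6737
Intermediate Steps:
w(Y) = 1
p(W) = W/4
E(S) = 2*S*(1 + S) (E(S) = (S + S)*(S + 1) = (2*S)*(1 + S) = 2*S*(1 + S))
(28326 + E(-196))/(g(p(l)) + 22376) = (28326 + 2*(-196)*(1 - 196))/(40 + 22376) = (28326 + 2*(-196)*(-195))/22416 = (28326 + 76440)*(1/22416) = 104766*(1/22416) = 17461/3736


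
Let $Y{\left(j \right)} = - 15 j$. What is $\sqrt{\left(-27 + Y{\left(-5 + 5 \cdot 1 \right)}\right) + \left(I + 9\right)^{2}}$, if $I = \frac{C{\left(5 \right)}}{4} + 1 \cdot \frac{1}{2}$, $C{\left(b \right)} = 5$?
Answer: $\frac{\sqrt{1417}}{4} \approx 9.4108$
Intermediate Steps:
$I = \frac{7}{4}$ ($I = \frac{5}{4} + 1 \cdot \frac{1}{2} = 5 \cdot \frac{1}{4} + 1 \cdot \frac{1}{2} = \frac{5}{4} + \frac{1}{2} = \frac{7}{4} \approx 1.75$)
$\sqrt{\left(-27 + Y{\left(-5 + 5 \cdot 1 \right)}\right) + \left(I + 9\right)^{2}} = \sqrt{\left(-27 - 15 \left(-5 + 5 \cdot 1\right)\right) + \left(\frac{7}{4} + 9\right)^{2}} = \sqrt{\left(-27 - 15 \left(-5 + 5\right)\right) + \left(\frac{43}{4}\right)^{2}} = \sqrt{\left(-27 - 0\right) + \frac{1849}{16}} = \sqrt{\left(-27 + 0\right) + \frac{1849}{16}} = \sqrt{-27 + \frac{1849}{16}} = \sqrt{\frac{1417}{16}} = \frac{\sqrt{1417}}{4}$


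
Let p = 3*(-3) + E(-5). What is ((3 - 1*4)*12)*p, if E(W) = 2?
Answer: 84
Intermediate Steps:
p = -7 (p = 3*(-3) + 2 = -9 + 2 = -7)
((3 - 1*4)*12)*p = ((3 - 1*4)*12)*(-7) = ((3 - 4)*12)*(-7) = -1*12*(-7) = -12*(-7) = 84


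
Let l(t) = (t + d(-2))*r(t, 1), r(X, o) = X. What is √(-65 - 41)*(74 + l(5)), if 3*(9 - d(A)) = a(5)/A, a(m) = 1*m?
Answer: 889*I*√106/6 ≈ 1525.5*I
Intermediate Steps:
a(m) = m
d(A) = 9 - 5/(3*A)
l(t) = t*(59/6 + t) (l(t) = (t + (9 - 5/3/(-2)))*t = (t + (9 - 5/3*(-½)))*t = (t + (9 + ⅚))*t = (t + 59/6)*t = (59/6 + t)*t = t*(59/6 + t))
√(-65 - 41)*(74 + l(5)) = √(-65 - 41)*(74 + (⅙)*5*(59 + 6*5)) = √(-106)*(74 + (⅙)*5*(59 + 30)) = (I*√106)*(74 + (⅙)*5*89) = (I*√106)*(74 + 445/6) = (I*√106)*(889/6) = 889*I*√106/6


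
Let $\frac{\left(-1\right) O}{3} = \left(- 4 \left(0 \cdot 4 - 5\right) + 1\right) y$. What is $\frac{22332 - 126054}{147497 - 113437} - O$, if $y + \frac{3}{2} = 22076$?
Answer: $\frac{11841729222}{8515} \approx 1.3907 \cdot 10^{6}$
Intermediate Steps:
$y = \frac{44149}{2}$ ($y = - \frac{3}{2} + 22076 = \frac{44149}{2} \approx 22075.0$)
$O = - \frac{2781387}{2}$ ($O = - 3 \left(- 4 \left(0 \cdot 4 - 5\right) + 1\right) \frac{44149}{2} = - 3 \left(- 4 \left(0 - 5\right) + 1\right) \frac{44149}{2} = - 3 \left(\left(-4\right) \left(-5\right) + 1\right) \frac{44149}{2} = - 3 \left(20 + 1\right) \frac{44149}{2} = - 3 \cdot 21 \cdot \frac{44149}{2} = \left(-3\right) \frac{927129}{2} = - \frac{2781387}{2} \approx -1.3907 \cdot 10^{6}$)
$\frac{22332 - 126054}{147497 - 113437} - O = \frac{22332 - 126054}{147497 - 113437} - - \frac{2781387}{2} = - \frac{103722}{34060} + \frac{2781387}{2} = \left(-103722\right) \frac{1}{34060} + \frac{2781387}{2} = - \frac{51861}{17030} + \frac{2781387}{2} = \frac{11841729222}{8515}$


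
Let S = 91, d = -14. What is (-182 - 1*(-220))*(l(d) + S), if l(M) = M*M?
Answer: 10906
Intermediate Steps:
l(M) = M²
(-182 - 1*(-220))*(l(d) + S) = (-182 - 1*(-220))*((-14)² + 91) = (-182 + 220)*(196 + 91) = 38*287 = 10906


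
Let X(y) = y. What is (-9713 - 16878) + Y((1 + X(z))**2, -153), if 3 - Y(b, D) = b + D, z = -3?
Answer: -26439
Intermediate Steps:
Y(b, D) = 3 - D - b (Y(b, D) = 3 - (b + D) = 3 - (D + b) = 3 + (-D - b) = 3 - D - b)
(-9713 - 16878) + Y((1 + X(z))**2, -153) = (-9713 - 16878) + (3 - 1*(-153) - (1 - 3)**2) = -26591 + (3 + 153 - 1*(-2)**2) = -26591 + (3 + 153 - 1*4) = -26591 + (3 + 153 - 4) = -26591 + 152 = -26439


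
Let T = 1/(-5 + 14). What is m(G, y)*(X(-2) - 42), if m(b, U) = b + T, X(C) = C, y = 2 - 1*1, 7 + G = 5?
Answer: 748/9 ≈ 83.111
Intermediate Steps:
G = -2 (G = -7 + 5 = -2)
y = 1 (y = 2 - 1 = 1)
T = 1/9 ≈ 0.11111
m(b, U) = 1/9 + b (m(b, U) = b + 1/9 = 1/9 + b)
m(G, y)*(X(-2) - 42) = (1/9 - 2)*(-2 - 42) = -17/9*(-44) = 748/9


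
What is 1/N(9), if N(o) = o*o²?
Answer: 1/729 ≈ 0.0013717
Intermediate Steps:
N(o) = o³
1/N(9) = 1/(9³) = 1/729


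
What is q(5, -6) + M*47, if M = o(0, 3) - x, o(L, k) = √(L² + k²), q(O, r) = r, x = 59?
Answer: -2638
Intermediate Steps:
M = -56 (M = √(0² + 3²) - 1*59 = √(0 + 9) - 59 = √9 - 59 = 3 - 59 = -56)
q(5, -6) + M*47 = -6 - 56*47 = -6 - 2632 = -2638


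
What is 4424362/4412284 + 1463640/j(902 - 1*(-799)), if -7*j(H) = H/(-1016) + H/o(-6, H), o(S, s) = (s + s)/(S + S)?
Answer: 7654882908781939/5733763058 ≈ 1.3351e+6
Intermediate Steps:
o(S, s) = s/S (o(S, s) = (2*s)/((2*S)) = (2*s)*(1/(2*S)) = s/S)
j(H) = 6/7 + H/7112 (j(H) = -(H/(-1016) + H/((H/(-6))))/7 = -(H*(-1/1016) + H/((H*(-1/6))))/7 = -(-H/1016 + H/((-H/6)))/7 = -(-H/1016 + H*(-6/H))/7 = -(-H/1016 - 6)/7 = -(-6 - H/1016)/7 = 6/7 + H/7112)
4424362/4412284 + 1463640/j(902 - 1*(-799)) = 4424362/4412284 + 1463640/(6/7 + (902 - 1*(-799))/7112) = 4424362*(1/4412284) + 1463640/(6/7 + (902 + 799)/7112) = 2212181/2206142 + 1463640/(6/7 + (1/7112)*1701) = 2212181/2206142 + 1463640/(6/7 + 243/1016) = 2212181/2206142 + 1463640/(7797/7112) = 2212181/2206142 + 1463640*(7112/7797) = 2212181/2206142 + 3469802560/2599 = 7654882908781939/5733763058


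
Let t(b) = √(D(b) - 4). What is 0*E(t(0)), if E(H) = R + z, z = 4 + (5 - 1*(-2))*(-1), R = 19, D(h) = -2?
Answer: 0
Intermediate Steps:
z = -3 (z = 4 + (5 + 2)*(-1) = 4 + 7*(-1) = 4 - 7 = -3)
t(b) = I*√6 (t(b) = √(-2 - 4) = √(-6) = I*√6)
E(H) = 16 (E(H) = 19 - 3 = 16)
0*E(t(0)) = 0*16 = 0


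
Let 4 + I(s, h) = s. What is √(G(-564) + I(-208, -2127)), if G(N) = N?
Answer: 2*I*√194 ≈ 27.857*I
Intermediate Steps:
I(s, h) = -4 + s
√(G(-564) + I(-208, -2127)) = √(-564 + (-4 - 208)) = √(-564 - 212) = √(-776) = 2*I*√194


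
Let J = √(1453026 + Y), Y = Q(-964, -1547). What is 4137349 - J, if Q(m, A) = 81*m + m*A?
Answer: 4137349 - 25*√4586 ≈ 4.1357e+6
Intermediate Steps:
Q(m, A) = 81*m + A*m
Y = 1413224 (Y = -964*(81 - 1547) = -964*(-1466) = 1413224)
J = 25*√4586 (J = √(1453026 + 1413224) = √2866250 = 25*√4586 ≈ 1693.0)
4137349 - J = 4137349 - 25*√4586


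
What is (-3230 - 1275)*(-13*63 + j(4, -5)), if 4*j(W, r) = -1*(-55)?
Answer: 14510605/4 ≈ 3.6277e+6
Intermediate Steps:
j(W, r) = 55/4 (j(W, r) = (-1*(-55))/4 = (¼)*55 = 55/4)
(-3230 - 1275)*(-13*63 + j(4, -5)) = (-3230 - 1275)*(-13*63 + 55/4) = -4505*(-819 + 55/4) = -4505*(-3221/4) = 14510605/4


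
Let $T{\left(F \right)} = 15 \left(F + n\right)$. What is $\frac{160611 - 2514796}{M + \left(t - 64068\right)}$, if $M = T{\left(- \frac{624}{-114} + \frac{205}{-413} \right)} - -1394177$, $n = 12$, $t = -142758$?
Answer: $- \frac{18473289695}{9319141612} \approx -1.9823$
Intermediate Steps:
$T{\left(F \right)} = 180 + 15 F$ ($T{\left(F \right)} = 15 \left(F + 12\right) = 15 \left(12 + F\right) = 180 + 15 F$)
$M = \frac{10942105234}{7847}$ ($M = \left(180 + 15 \left(- \frac{624}{-114} + \frac{205}{-413}\right)\right) - -1394177 = \left(180 + 15 \left(\left(-624\right) \left(- \frac{1}{114}\right) + 205 \left(- \frac{1}{413}\right)\right)\right) + 1394177 = \left(180 + 15 \left(\frac{104}{19} - \frac{205}{413}\right)\right) + 1394177 = \left(180 + 15 \cdot \frac{39057}{7847}\right) + 1394177 = \left(180 + \frac{585855}{7847}\right) + 1394177 = \frac{1998315}{7847} + 1394177 = \frac{10942105234}{7847} \approx 1.3944 \cdot 10^{6}$)
$\frac{160611 - 2514796}{M + \left(t - 64068\right)} = \frac{160611 - 2514796}{\frac{10942105234}{7847} - 206826} = - \frac{2354185}{\frac{10942105234}{7847} - 206826} = - \frac{2354185}{\frac{9319141612}{7847}} = \left(-2354185\right) \frac{7847}{9319141612} = - \frac{18473289695}{9319141612}$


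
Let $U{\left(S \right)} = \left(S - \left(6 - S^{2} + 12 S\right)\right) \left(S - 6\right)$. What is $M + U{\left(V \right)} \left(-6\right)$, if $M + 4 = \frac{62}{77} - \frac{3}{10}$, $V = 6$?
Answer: $- \frac{2691}{770} \approx -3.4948$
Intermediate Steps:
$U{\left(S \right)} = \left(-6 + S\right) \left(-6 + S^{2} - 11 S\right)$ ($U{\left(S \right)} = \left(S - \left(6 - S^{2} + 12 S\right)\right) \left(-6 + S\right) = \left(-6 + S^{2} - 11 S\right) \left(-6 + S\right) = \left(-6 + S\right) \left(-6 + S^{2} - 11 S\right)$)
$M = - \frac{2691}{770}$ ($M = -4 + \left(\frac{62}{77} - \frac{3}{10}\right) = -4 + \frac{389}{770} = - \frac{2691}{770} \approx -3.4948$)
$M + U{\left(V \right)} \left(-6\right) = - \frac{2691}{770} + \left(36 + 6^{3} - 17 \cdot 6^{2} + 60 \cdot 6\right) \left(-6\right) = - \frac{2691}{770} + \left(36 + 216 - 612 + 360\right) \left(-6\right) = - \frac{2691}{770} + 0 \left(-6\right) = - \frac{2691}{770} + 0 = - \frac{2691}{770}$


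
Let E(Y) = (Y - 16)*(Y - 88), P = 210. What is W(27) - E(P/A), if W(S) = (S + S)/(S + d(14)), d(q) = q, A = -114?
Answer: -23706099/14801 ≈ -1601.7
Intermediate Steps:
W(S) = 2*S/(14 + S) (W(S) = (S + S)/(S + 14) = (2*S)/(14 + S) = 2*S/(14 + S))
E(Y) = (-88 + Y)*(-16 + Y) (E(Y) = (-16 + Y)*(-88 + Y) = (-88 + Y)*(-16 + Y))
W(27) - E(P/A) = 2*27/(14 + 27) - (1408 + (210/(-114))**2 - 21840/(-114)) = 2*27/41 - (1408 + (210*(-1/114))**2 - 21840*(-1)/114) = 2*27*(1/41) - (1408 + (-35/19)**2 - 104*(-35/19)) = 54/41 - (1408 + 1225/361 + 3640/19) = 54/41 - 1*578673/361 = 54/41 - 578673/361 = -23706099/14801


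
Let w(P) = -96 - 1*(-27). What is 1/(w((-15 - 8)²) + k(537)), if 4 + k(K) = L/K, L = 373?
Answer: -537/38828 ≈ -0.013830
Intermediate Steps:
w(P) = -69 (w(P) = -96 + 27 = -69)
k(K) = -4 + 373/K
1/(w((-15 - 8)²) + k(537)) = 1/(-69 + (-4 + 373/537)) = 1/(-69 - 1775/537) = 1/(-38828/537) = -537/38828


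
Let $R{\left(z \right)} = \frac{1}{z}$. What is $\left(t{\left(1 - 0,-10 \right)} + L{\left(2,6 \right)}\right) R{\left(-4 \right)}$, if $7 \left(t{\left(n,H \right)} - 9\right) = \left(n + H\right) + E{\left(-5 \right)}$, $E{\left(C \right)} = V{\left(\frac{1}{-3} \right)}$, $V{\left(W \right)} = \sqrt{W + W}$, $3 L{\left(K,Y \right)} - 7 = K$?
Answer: $- \frac{75}{28} - \frac{i \sqrt{6}}{84} \approx -2.6786 - 0.029161 i$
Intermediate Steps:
$L{\left(K,Y \right)} = \frac{7}{3} + \frac{K}{3}$
$V{\left(W \right)} = \sqrt{2} \sqrt{W}$ ($V{\left(W \right)} = \sqrt{2 W} = \sqrt{2} \sqrt{W}$)
$E{\left(C \right)} = \frac{i \sqrt{6}}{3}$ ($E{\left(C \right)} = \sqrt{2} \sqrt{\frac{1}{-3}} = \sqrt{2} \sqrt{- \frac{1}{3}} = \sqrt{2} \frac{i \sqrt{3}}{3} = \frac{i \sqrt{6}}{3}$)
$t{\left(n,H \right)} = 9 + \frac{H}{7} + \frac{n}{7} + \frac{i \sqrt{6}}{21}$ ($t{\left(n,H \right)} = 9 + \frac{\left(n + H\right) + \frac{i \sqrt{6}}{3}}{7} = 9 + \frac{\left(H + n\right) + \frac{i \sqrt{6}}{3}}{7} = 9 + \frac{H + n + \frac{i \sqrt{6}}{3}}{7} = 9 + \left(\frac{H}{7} + \frac{n}{7} + \frac{i \sqrt{6}}{21}\right) = 9 + \frac{H}{7} + \frac{n}{7} + \frac{i \sqrt{6}}{21}$)
$\left(t{\left(1 - 0,-10 \right)} + L{\left(2,6 \right)}\right) R{\left(-4 \right)} = \frac{\left(9 + \frac{1}{7} \left(-10\right) + \frac{1 - 0}{7} + \frac{i \sqrt{6}}{21}\right) + \left(\frac{7}{3} + \frac{1}{3} \cdot 2\right)}{-4} = \left(\left(9 - \frac{10}{7} + \frac{1 + 0}{7} + \frac{i \sqrt{6}}{21}\right) + \left(\frac{7}{3} + \frac{2}{3}\right)\right) \left(- \frac{1}{4}\right) = \left(\left(9 - \frac{10}{7} + \frac{1}{7} \cdot 1 + \frac{i \sqrt{6}}{21}\right) + 3\right) \left(- \frac{1}{4}\right) = \left(\left(9 - \frac{10}{7} + \frac{1}{7} + \frac{i \sqrt{6}}{21}\right) + 3\right) \left(- \frac{1}{4}\right) = \left(\left(\frac{54}{7} + \frac{i \sqrt{6}}{21}\right) + 3\right) \left(- \frac{1}{4}\right) = \left(\frac{75}{7} + \frac{i \sqrt{6}}{21}\right) \left(- \frac{1}{4}\right) = - \frac{75}{28} - \frac{i \sqrt{6}}{84}$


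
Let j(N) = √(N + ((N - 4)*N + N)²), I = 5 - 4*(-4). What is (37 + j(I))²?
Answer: (37 + √142905)² ≈ 1.7225e+5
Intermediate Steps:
I = 21 (I = 5 + 16 = 21)
j(N) = √(N + (N + N*(-4 + N))²) (j(N) = √(N + ((-4 + N)*N + N)²) = √(N + (N*(-4 + N) + N)²) = √(N + (N + N*(-4 + N))²))
(37 + j(I))² = (37 + √(21*(1 + 21*(-3 + 21)²)))² = (37 + √(21*(1 + 21*18²)))² = (37 + √(21*(1 + 21*324)))² = (37 + √(21*(1 + 6804)))² = (37 + √(21*6805))² = (37 + √142905)²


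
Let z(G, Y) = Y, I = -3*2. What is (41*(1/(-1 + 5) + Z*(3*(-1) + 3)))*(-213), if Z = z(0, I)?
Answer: -8733/4 ≈ -2183.3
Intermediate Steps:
I = -6
Z = -6
(41*(1/(-1 + 5) + Z*(3*(-1) + 3)))*(-213) = (41*(1/(-1 + 5) - 6*(3*(-1) + 3)))*(-213) = (41*(1/4 - 6*(-3 + 3)))*(-213) = (41*(¼ - 6*0))*(-213) = (41*(¼ + 0))*(-213) = (41*(¼))*(-213) = (41/4)*(-213) = -8733/4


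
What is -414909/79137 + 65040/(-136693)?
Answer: -2291193571/400647183 ≈ -5.7187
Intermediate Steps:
-414909/79137 + 65040/(-136693) = -414909*1/79137 + 65040*(-1/136693) = -15367/2931 - 65040/136693 = -2291193571/400647183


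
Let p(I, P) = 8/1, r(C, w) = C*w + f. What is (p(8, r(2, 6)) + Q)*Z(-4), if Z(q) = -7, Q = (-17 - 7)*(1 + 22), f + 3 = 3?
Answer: 3808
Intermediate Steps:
f = 0 (f = -3 + 3 = 0)
Q = -552 (Q = -24*23 = -552)
r(C, w) = C*w (r(C, w) = C*w + 0 = C*w)
p(I, P) = 8 (p(I, P) = 8*1 = 8)
(p(8, r(2, 6)) + Q)*Z(-4) = (8 - 552)*(-7) = -544*(-7) = 3808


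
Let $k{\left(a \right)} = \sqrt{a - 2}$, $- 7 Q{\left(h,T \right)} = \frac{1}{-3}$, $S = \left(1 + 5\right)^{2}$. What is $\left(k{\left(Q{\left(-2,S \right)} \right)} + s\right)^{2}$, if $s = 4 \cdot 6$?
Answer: $\frac{\left(504 + i \sqrt{861}\right)^{2}}{441} \approx 574.05 + 67.069 i$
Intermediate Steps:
$S = 36$ ($S = 6^{2} = 36$)
$Q{\left(h,T \right)} = \frac{1}{21}$ ($Q{\left(h,T \right)} = - \frac{1}{7 \left(-3\right)} = \left(- \frac{1}{7}\right) \left(- \frac{1}{3}\right) = \frac{1}{21}$)
$s = 24$
$k{\left(a \right)} = \sqrt{-2 + a}$
$\left(k{\left(Q{\left(-2,S \right)} \right)} + s\right)^{2} = \left(\sqrt{-2 + \frac{1}{21}} + 24\right)^{2} = \left(\sqrt{- \frac{41}{21}} + 24\right)^{2} = \left(\frac{i \sqrt{861}}{21} + 24\right)^{2} = \left(24 + \frac{i \sqrt{861}}{21}\right)^{2}$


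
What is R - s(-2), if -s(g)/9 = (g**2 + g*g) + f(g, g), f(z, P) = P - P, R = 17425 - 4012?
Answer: 13485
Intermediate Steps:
R = 13413
f(z, P) = 0
s(g) = -18*g**2 (s(g) = -9*((g**2 + g*g) + 0) = -9*((g**2 + g**2) + 0) = -9*(2*g**2 + 0) = -18*g**2)
R - s(-2) = 13413 - (-18)*(-2)**2 = 13413 - (-18)*4 = 13413 - 1*(-72) = 13413 + 72 = 13485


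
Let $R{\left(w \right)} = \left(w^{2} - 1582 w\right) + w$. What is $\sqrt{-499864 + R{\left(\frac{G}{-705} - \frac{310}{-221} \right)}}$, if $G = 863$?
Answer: $\frac{19 i \sqrt{33631998261146}}{155805} \approx 707.21 i$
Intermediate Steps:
$R{\left(w \right)} = w^{2} - 1581 w$
$\sqrt{-499864 + R{\left(\frac{G}{-705} - \frac{310}{-221} \right)}} = \sqrt{-499864 + \left(\frac{863}{-705} - \frac{310}{-221}\right) \left(-1581 + \left(\frac{863}{-705} - \frac{310}{-221}\right)\right)} = \sqrt{-499864 + \left(863 \left(- \frac{1}{705}\right) - - \frac{310}{221}\right) \left(-1581 + \left(863 \left(- \frac{1}{705}\right) - - \frac{310}{221}\right)\right)} = \sqrt{-499864 + \left(- \frac{863}{705} + \frac{310}{221}\right) \left(-1581 + \left(- \frac{863}{705} + \frac{310}{221}\right)\right)} = \sqrt{-499864 + \frac{27827 \left(-1581 + \frac{27827}{155805}\right)}{155805}} = \sqrt{-499864 + \frac{27827}{155805} \left(- \frac{246299878}{155805}\right)} = \sqrt{-499864 - \frac{6853786705106}{24275198025}} = \sqrt{- \frac{12141151372273706}{24275198025}} = \frac{19 i \sqrt{33631998261146}}{155805}$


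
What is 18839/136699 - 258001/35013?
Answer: -34608868792/4786242087 ≈ -7.2309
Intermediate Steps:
18839/136699 - 258001/35013 = -34608868792/4786242087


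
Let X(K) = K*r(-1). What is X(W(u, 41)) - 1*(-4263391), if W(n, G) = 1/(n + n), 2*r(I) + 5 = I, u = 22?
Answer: 187589201/44 ≈ 4.2634e+6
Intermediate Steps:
r(I) = -5/2 + I/2
W(n, G) = 1/(2*n)
X(K) = -3*K (X(K) = K*(-5/2 + (1/2)*(-1)) = K*(-5/2 - 1/2) = K*(-3) = -3*K)
X(W(u, 41)) - 1*(-4263391) = -3/(2*22) - 1*(-4263391) = -3/(2*22) + 4263391 = -3*1/44 + 4263391 = -3/44 + 4263391 = 187589201/44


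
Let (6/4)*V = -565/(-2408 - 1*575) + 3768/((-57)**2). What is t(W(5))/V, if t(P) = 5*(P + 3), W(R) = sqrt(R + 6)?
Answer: 7651395/458794 + 2550465*sqrt(11)/458794 ≈ 35.115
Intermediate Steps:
W(R) = sqrt(6 + R)
V = 458794/510093 (V = 2*(-565/(-2408 - 1*575) + 3768/((-57)**2))/3 = 2*(-565/(-2408 - 575) + 3768/3249)/3 = 2*(-565/(-2983) + 3768*(1/3249))/3 = 2*(-565*(-1/2983) + 1256/1083)/3 = 2*(565/2983 + 1256/1083)/3 = (2/3)*(229397/170031) = 458794/510093 ≈ 0.89943)
t(P) = 15 + 5*P (t(P) = 5*(3 + P) = 15 + 5*P)
t(W(5))/V = (15 + 5*sqrt(6 + 5))/(458794/510093) = (15 + 5*sqrt(11))*(510093/458794) = 7651395/458794 + 2550465*sqrt(11)/458794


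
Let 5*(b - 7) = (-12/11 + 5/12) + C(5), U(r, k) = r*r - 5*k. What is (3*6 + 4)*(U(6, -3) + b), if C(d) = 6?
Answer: 38983/30 ≈ 1299.4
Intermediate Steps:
U(r, k) = r**2 - 5*k
b = 5323/660 (b = 7 + ((-12/11 + 5/12) + 6)/5 = 7 + (-89/132 + 6)/5 = 7 + (1/5)*(703/132) = 7 + 703/660 = 5323/660 ≈ 8.0652)
(3*6 + 4)*(U(6, -3) + b) = (3*6 + 4)*((6**2 - 5*(-3)) + 5323/660) = (18 + 4)*((36 + 15) + 5323/660) = 22*(51 + 5323/660) = 22*(38983/660) = 38983/30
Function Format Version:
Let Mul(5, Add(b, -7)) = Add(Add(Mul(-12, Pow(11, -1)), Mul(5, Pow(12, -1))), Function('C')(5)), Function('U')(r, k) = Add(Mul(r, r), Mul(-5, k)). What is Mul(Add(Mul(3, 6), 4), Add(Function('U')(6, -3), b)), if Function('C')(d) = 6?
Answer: Rational(38983, 30) ≈ 1299.4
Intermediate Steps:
Function('U')(r, k) = Add(Pow(r, 2), Mul(-5, k))
b = Rational(5323, 660) (b = Add(7, Mul(Rational(1, 5), Add(Add(Mul(-12, Pow(11, -1)), Mul(5, Pow(12, -1))), 6))) = Add(7, Mul(Rational(1, 5), Add(Add(Mul(-12, Rational(1, 11)), Mul(5, Rational(1, 12))), 6))) = Add(7, Mul(Rational(1, 5), Add(Add(Rational(-12, 11), Rational(5, 12)), 6))) = Add(7, Mul(Rational(1, 5), Add(Rational(-89, 132), 6))) = Add(7, Mul(Rational(1, 5), Rational(703, 132))) = Add(7, Rational(703, 660)) = Rational(5323, 660) ≈ 8.0652)
Mul(Add(Mul(3, 6), 4), Add(Function('U')(6, -3), b)) = Mul(Add(Mul(3, 6), 4), Add(Add(Pow(6, 2), Mul(-5, -3)), Rational(5323, 660))) = Mul(Add(18, 4), Add(Add(36, 15), Rational(5323, 660))) = Mul(22, Add(51, Rational(5323, 660))) = Mul(22, Rational(38983, 660)) = Rational(38983, 30)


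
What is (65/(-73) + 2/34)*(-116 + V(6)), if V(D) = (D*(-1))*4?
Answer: 144480/1241 ≈ 116.42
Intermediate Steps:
V(D) = -4*D (V(D) = -D*4 = -4*D)
(65/(-73) + 2/34)*(-116 + V(6)) = (65/(-73) + 2/34)*(-116 - 4*6) = (65*(-1/73) + 2*(1/34))*(-116 - 24) = (-65/73 + 1/17)*(-140) = -1032/1241*(-140) = 144480/1241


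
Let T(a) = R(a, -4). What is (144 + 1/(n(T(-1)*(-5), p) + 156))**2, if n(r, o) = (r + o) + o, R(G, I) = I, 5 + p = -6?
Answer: 491819329/23716 ≈ 20738.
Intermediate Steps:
p = -11 (p = -5 - 6 = -11)
T(a) = -4
n(r, o) = r + 2*o (n(r, o) = (o + r) + o = r + 2*o)
(144 + 1/(n(T(-1)*(-5), p) + 156))**2 = (144 + 1/((-4*(-5) + 2*(-11)) + 156))**2 = (144 + 1/((20 - 22) + 156))**2 = (144 + 1/(-2 + 156))**2 = (144 + 1/154)**2 = (22177/154)**2 = 491819329/23716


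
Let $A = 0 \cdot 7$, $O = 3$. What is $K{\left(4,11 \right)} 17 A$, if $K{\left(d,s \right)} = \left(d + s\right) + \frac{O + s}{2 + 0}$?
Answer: $0$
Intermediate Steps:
$K{\left(d,s \right)} = \frac{3}{2} + d + \frac{3 s}{2}$ ($K{\left(d,s \right)} = \left(d + s\right) + \frac{3 + s}{2 + 0} = \left(d + s\right) + \frac{3 + s}{2} = \left(d + s\right) + \left(3 + s\right) \frac{1}{2} = \left(d + s\right) + \left(\frac{3}{2} + \frac{s}{2}\right) = \frac{3}{2} + d + \frac{3 s}{2}$)
$A = 0$
$K{\left(4,11 \right)} 17 A = \left(\frac{3}{2} + 4 + \frac{3}{2} \cdot 11\right) 17 \cdot 0 = \left(\frac{3}{2} + 4 + \frac{33}{2}\right) 17 \cdot 0 = 22 \cdot 17 \cdot 0 = 374 \cdot 0 = 0$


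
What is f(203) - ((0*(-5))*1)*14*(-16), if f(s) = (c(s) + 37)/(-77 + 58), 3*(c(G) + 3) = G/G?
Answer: -103/57 ≈ -1.8070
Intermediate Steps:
c(G) = -8/3 (c(G) = -3 + (G/G)/3 = -3 + (⅓)*1 = -3 + ⅓ = -8/3)
f(s) = -103/57 (f(s) = (-8/3 + 37)/(-77 + 58) = (103/3)/(-19) = (103/3)*(-1/19) = -103/57)
f(203) - ((0*(-5))*1)*14*(-16) = -103/57 - ((0*(-5))*1)*14*(-16) = -103/57 - (0*1)*14*(-16) = -103/57 - 0*14*(-16) = -103/57 - 0*(-16) = -103/57 - 1*0 = -103/57 + 0 = -103/57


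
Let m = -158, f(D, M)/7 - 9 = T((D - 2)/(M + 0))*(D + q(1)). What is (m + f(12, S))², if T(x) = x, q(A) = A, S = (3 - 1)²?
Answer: 70225/4 ≈ 17556.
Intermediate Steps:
S = 4 (S = 2² = 4)
f(D, M) = 63 + 7*(1 + D)*(-2 + D)/M (f(D, M) = 63 + 7*(((D - 2)/(M + 0))*(D + 1)) = 63 + 7*(((-2 + D)/M)*(1 + D)) = 63 + 7*((1 + D)*(-2 + D)/M) = 63 + 7*(1 + D)*(-2 + D)/M)
(m + f(12, S))² = (-158 + 7*(-2 + 12² - 1*12 + 9*4)/4)² = (-158 + 7*(¼)*(-2 + 144 - 12 + 36))² = (-158 + 7*(¼)*166)² = (-158 + 581/2)² = (265/2)² = 70225/4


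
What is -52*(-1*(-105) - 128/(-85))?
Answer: -470756/85 ≈ -5538.3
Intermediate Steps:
-52*(-1*(-105) - 128/(-85)) = -52*(105 - 128*(-1/85)) = -52*(105 + 128/85) = -52*9053/85 = -470756/85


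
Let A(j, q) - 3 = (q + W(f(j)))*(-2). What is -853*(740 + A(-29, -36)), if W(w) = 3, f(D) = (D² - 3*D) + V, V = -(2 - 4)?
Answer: -690077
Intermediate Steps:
V = 2 (V = -1*(-2) = 2)
f(D) = 2 + D² - 3*D (f(D) = (D² - 3*D) + 2 = 2 + D² - 3*D)
A(j, q) = -3 - 2*q (A(j, q) = 3 + (q + 3)*(-2) = 3 + (3 + q)*(-2) = 3 + (-6 - 2*q) = -3 - 2*q)
-853*(740 + A(-29, -36)) = -853*(740 + (-3 - 2*(-36))) = -853*(740 + (-3 + 72)) = -853*(740 + 69) = -853*809 = -690077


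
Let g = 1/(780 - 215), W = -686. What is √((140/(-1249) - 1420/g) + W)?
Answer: I*√1252659137846/1249 ≈ 896.09*I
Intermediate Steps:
g = 1/565 ≈ 0.0017699
√((140/(-1249) - 1420/g) + W) = √((140/(-1249) - 1420/1/565) - 686) = √((140*(-1/1249) - 1420*565) - 686) = √((-140/1249 - 802300) - 686) = √(-1002072840/1249 - 686) = √(-1002929654/1249) = I*√1252659137846/1249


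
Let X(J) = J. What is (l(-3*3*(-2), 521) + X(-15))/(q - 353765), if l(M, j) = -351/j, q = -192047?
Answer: 4083/142184026 ≈ 2.8716e-5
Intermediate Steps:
(l(-3*3*(-2), 521) + X(-15))/(q - 353765) = (-351/521 - 15)/(-192047 - 353765) = (-351*1/521 - 15)/(-545812) = (-351/521 - 15)*(-1/545812) = -8166/521*(-1/545812) = 4083/142184026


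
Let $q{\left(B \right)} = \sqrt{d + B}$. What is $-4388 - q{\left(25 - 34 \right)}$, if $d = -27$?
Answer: $-4388 - 6 i \approx -4388.0 - 6.0 i$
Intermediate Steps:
$q{\left(B \right)} = \sqrt{-27 + B}$
$-4388 - q{\left(25 - 34 \right)} = -4388 - \sqrt{-27 + \left(25 - 34\right)} = -4388 - \sqrt{-27 - 9} = -4388 - \sqrt{-36} = -4388 - 6 i$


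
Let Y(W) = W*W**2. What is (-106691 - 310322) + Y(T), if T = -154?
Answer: -4069277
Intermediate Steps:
Y(W) = W**3
(-106691 - 310322) + Y(T) = (-106691 - 310322) + (-154)**3 = -417013 - 3652264 = -4069277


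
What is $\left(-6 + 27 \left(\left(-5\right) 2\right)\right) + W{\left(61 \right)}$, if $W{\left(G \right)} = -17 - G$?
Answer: $-354$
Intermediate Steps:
$\left(-6 + 27 \left(\left(-5\right) 2\right)\right) + W{\left(61 \right)} = \left(-6 + 27 \left(\left(-5\right) 2\right)\right) - 78 = \left(-6 + 27 \left(-10\right)\right) - 78 = \left(-6 - 270\right) - 78 = -276 - 78 = -354$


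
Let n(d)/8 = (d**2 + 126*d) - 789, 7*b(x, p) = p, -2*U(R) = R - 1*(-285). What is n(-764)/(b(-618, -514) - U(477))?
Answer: 27252008/2153 ≈ 12658.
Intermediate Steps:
U(R) = -285/2 - R/2 (U(R) = -(R - 1*(-285))/2 = -(R + 285)/2 = -(285 + R)/2 = -285/2 - R/2)
b(x, p) = p/7
n(d) = -6312 + 8*d**2 + 1008*d (n(d) = 8*((d**2 + 126*d) - 789) = 8*(-789 + d**2 + 126*d) = -6312 + 8*d**2 + 1008*d)
n(-764)/(b(-618, -514) - U(477)) = (-6312 + 8*(-764)**2 + 1008*(-764))/((1/7)*(-514) - (-285/2 - 1/2*477)) = (-6312 + 8*583696 - 770112)/(-514/7 - (-285/2 - 477/2)) = (-6312 + 4669568 - 770112)/(-514/7 - 1*(-381)) = 3893144/(-514/7 + 381) = 3893144/(2153/7) = 3893144*(7/2153) = 27252008/2153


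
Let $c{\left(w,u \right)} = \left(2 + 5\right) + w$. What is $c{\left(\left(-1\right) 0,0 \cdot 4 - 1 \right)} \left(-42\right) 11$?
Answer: $-3234$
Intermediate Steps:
$c{\left(w,u \right)} = 7 + w$
$c{\left(\left(-1\right) 0,0 \cdot 4 - 1 \right)} \left(-42\right) 11 = \left(7 - 0\right) \left(-42\right) 11 = \left(7 + 0\right) \left(-42\right) 11 = 7 \left(-42\right) 11 = \left(-294\right) 11 = -3234$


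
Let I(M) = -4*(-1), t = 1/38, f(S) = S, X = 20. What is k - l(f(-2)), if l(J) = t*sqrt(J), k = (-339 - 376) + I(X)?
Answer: -711 - I*sqrt(2)/38 ≈ -711.0 - 0.037216*I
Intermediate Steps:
t = 1/38 ≈ 0.026316
I(M) = 4
k = -711 (k = (-339 - 376) + 4 = -715 + 4 = -711)
l(J) = sqrt(J)/38
k - l(f(-2)) = -711 - sqrt(-2)/38 = -711 - I*sqrt(2)/38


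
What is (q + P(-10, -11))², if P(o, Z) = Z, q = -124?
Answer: 18225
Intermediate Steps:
(q + P(-10, -11))² = (-124 - 11)² = (-135)² = 18225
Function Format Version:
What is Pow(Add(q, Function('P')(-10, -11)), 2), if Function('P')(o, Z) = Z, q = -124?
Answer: 18225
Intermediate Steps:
Pow(Add(q, Function('P')(-10, -11)), 2) = Pow(Add(-124, -11), 2) = Pow(-135, 2) = 18225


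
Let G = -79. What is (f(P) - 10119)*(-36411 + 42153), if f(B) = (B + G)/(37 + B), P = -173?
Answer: -987575193/17 ≈ -5.8093e+7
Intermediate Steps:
f(B) = (-79 + B)/(37 + B) (f(B) = (B - 79)/(37 + B) = (-79 + B)/(37 + B))
(f(P) - 10119)*(-36411 + 42153) = ((-79 - 173)/(37 - 173) - 10119)*(-36411 + 42153) = (-252/(-136) - 10119)*5742 = (-1/136*(-252) - 10119)*5742 = (63/34 - 10119)*5742 = -343983/34*5742 = -987575193/17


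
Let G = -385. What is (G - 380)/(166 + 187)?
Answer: -765/353 ≈ -2.1671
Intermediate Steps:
(G - 380)/(166 + 187) = (-385 - 380)/(166 + 187) = -765/353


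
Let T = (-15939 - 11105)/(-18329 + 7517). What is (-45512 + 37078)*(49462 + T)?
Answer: -1127647281398/2703 ≈ -4.1718e+8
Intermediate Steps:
T = 6761/2703 (T = -27044/(-10812) = -27044*(-1/10812) = 6761/2703 ≈ 2.5013)
(-45512 + 37078)*(49462 + T) = (-45512 + 37078)*(49462 + 6761/2703) = -8434*133702547/2703 = -1127647281398/2703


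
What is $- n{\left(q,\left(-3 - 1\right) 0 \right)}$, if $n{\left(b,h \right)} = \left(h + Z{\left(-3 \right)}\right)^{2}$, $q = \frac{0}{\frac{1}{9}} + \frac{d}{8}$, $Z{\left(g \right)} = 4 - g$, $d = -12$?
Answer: $-49$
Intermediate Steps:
$q = - \frac{3}{2}$ ($q = \frac{0}{\frac{1}{9}} - \frac{12}{8} = 0 \frac{1}{\frac{1}{9}} - \frac{3}{2} = 0 \cdot 9 - \frac{3}{2} = 0 - \frac{3}{2} = - \frac{3}{2} \approx -1.5$)
$n{\left(b,h \right)} = \left(7 + h\right)^{2}$ ($n{\left(b,h \right)} = \left(h + \left(4 - -3\right)\right)^{2} = \left(h + \left(4 + 3\right)\right)^{2} = \left(h + 7\right)^{2} = \left(7 + h\right)^{2}$)
$- n{\left(q,\left(-3 - 1\right) 0 \right)} = - \left(7 + \left(-3 - 1\right) 0\right)^{2} = - \left(7 - 0\right)^{2} = - \left(7 + 0\right)^{2} = - 7^{2} = \left(-1\right) 49 = -49$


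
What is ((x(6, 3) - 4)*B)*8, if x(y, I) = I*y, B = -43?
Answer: -4816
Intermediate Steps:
((x(6, 3) - 4)*B)*8 = ((3*6 - 4)*(-43))*8 = ((18 - 4)*(-43))*8 = (14*(-43))*8 = -602*8 = -4816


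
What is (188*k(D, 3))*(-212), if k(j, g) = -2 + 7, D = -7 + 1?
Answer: -199280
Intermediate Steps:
D = -6
k(j, g) = 5
(188*k(D, 3))*(-212) = (188*5)*(-212) = 940*(-212) = -199280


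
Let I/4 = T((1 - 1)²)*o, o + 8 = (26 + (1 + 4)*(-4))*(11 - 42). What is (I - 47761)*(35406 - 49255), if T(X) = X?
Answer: 661442089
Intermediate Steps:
o = -194 (o = -8 + (26 + (1 + 4)*(-4))*(11 - 42) = -8 + (26 + 5*(-4))*(-31) = -8 + (26 - 20)*(-31) = -8 + 6*(-31) = -8 - 186 = -194)
I = 0 (I = 4*((1 - 1)²*(-194)) = 4*(0²*(-194)) = 4*(0*(-194)) = 4*0 = 0)
(I - 47761)*(35406 - 49255) = (0 - 47761)*(35406 - 49255) = -47761*(-13849) = 661442089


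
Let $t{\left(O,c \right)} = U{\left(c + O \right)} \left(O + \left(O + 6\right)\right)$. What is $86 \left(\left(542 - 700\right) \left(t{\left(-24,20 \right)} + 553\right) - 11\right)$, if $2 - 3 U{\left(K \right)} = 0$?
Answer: $-7134646$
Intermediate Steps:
$U{\left(K \right)} = \frac{2}{3}$ ($U{\left(K \right)} = \frac{2}{3} - 0 = \frac{2}{3} + 0 = \frac{2}{3}$)
$t{\left(O,c \right)} = 4 + \frac{4 O}{3}$ ($t{\left(O,c \right)} = \frac{2 \left(O + \left(O + 6\right)\right)}{3} = \frac{2 \left(O + \left(6 + O\right)\right)}{3} = \frac{2 \left(6 + 2 O\right)}{3} = 4 + \frac{4 O}{3}$)
$86 \left(\left(542 - 700\right) \left(t{\left(-24,20 \right)} + 553\right) - 11\right) = 86 \left(\left(542 - 700\right) \left(\left(4 + \frac{4}{3} \left(-24\right)\right) + 553\right) - 11\right) = 86 \left(- 158 \left(\left(4 - 32\right) + 553\right) - 11\right) = 86 \left(- 158 \left(-28 + 553\right) - 11\right) = 86 \left(\left(-158\right) 525 - 11\right) = 86 \left(-82950 - 11\right) = 86 \left(-82961\right) = -7134646$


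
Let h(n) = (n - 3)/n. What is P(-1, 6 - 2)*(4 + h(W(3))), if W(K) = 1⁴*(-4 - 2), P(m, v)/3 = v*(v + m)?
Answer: 198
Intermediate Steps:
P(m, v) = 3*v*(m + v) (P(m, v) = 3*(v*(v + m)) = 3*(v*(m + v)) = 3*v*(m + v))
W(K) = -6 (W(K) = 1*(-6) = -6)
h(n) = (-3 + n)/n
P(-1, 6 - 2)*(4 + h(W(3))) = (3*(6 - 2)*(-1 + (6 - 2)))*(4 + (-3 - 6)/(-6)) = (3*4*(-1 + 4))*(4 - ⅙*(-9)) = (3*4*3)*(4 + 3/2) = 36*(11/2) = 198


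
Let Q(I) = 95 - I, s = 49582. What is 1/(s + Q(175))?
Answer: 1/49502 ≈ 2.0201e-5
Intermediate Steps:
1/(s + Q(175)) = 1/(49582 + (95 - 1*175)) = 1/(49582 + (95 - 175)) = 1/(49582 - 80) = 1/49502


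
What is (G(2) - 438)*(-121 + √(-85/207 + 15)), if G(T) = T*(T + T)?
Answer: 52030 - 860*√17365/69 ≈ 50388.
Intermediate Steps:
G(T) = 2*T² (G(T) = T*(2*T) = 2*T²)
(G(2) - 438)*(-121 + √(-85/207 + 15)) = (2*2² - 438)*(-121 + √(-85/207 + 15)) = (2*4 - 438)*(-121 + √(-85*1/207 + 15)) = (8 - 438)*(-121 + √(-85/207 + 15)) = -430*(-121 + √(3020/207)) = -430*(-121 + 2*√17365/69) = 52030 - 860*√17365/69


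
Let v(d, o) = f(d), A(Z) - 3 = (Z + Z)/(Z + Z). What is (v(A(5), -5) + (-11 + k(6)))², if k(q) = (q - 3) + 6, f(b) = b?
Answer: 4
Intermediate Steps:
A(Z) = 4 (A(Z) = 3 + (Z + Z)/(Z + Z) = 3 + (2*Z)/((2*Z)) = 3 + (2*Z)*(1/(2*Z)) = 3 + 1 = 4)
v(d, o) = d
k(q) = 3 + q (k(q) = (-3 + q) + 6 = 3 + q)
(v(A(5), -5) + (-11 + k(6)))² = (4 + (-11 + (3 + 6)))² = (4 + (-11 + 9))² = (4 - 2)² = 2² = 4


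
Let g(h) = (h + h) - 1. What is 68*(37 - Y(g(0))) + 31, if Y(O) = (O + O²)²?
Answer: 2547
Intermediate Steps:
g(h) = -1 + 2*h (g(h) = 2*h - 1 = -1 + 2*h)
68*(37 - Y(g(0))) + 31 = 68*(37 - (-1 + 2*0)²*(1 + (-1 + 2*0))²) + 31 = 68*(37 - (-1 + 0)²*(1 + (-1 + 0))²) + 31 = 68*(37 - (-1)²*(1 - 1)²) + 31 = 68*(37 - 0²) + 31 = 68*(37 - 0) + 31 = 68*(37 - 1*0) + 31 = 68*(37 + 0) + 31 = 68*37 + 31 = 2516 + 31 = 2547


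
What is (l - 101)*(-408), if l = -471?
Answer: 233376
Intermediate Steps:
(l - 101)*(-408) = (-471 - 101)*(-408) = -572*(-408) = 233376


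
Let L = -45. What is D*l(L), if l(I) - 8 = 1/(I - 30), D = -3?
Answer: -599/25 ≈ -23.960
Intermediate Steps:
l(I) = 8 + 1/(-30 + I) (l(I) = 8 + 1/(I - 30) = 8 + 1/(-30 + I))
D*l(L) = -3*(-239 + 8*(-45))/(-30 - 45) = -3*(-239 - 360)/(-75) = -(-1)*(-599)/25 = -3*599/75 = -599/25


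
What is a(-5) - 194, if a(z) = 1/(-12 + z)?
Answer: -3299/17 ≈ -194.06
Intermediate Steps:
a(-5) - 194 = 1/(-12 - 5) - 194 = 1/(-17) - 194 = -1/17 - 194 = -3299/17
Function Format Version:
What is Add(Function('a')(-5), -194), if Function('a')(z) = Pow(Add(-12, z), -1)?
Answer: Rational(-3299, 17) ≈ -194.06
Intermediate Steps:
Add(Function('a')(-5), -194) = Add(Pow(Add(-12, -5), -1), -194) = Add(Pow(-17, -1), -194) = Add(Rational(-1, 17), -194) = Rational(-3299, 17)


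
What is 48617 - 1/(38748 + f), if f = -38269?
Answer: 23287542/479 ≈ 48617.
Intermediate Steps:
48617 - 1/(38748 + f) = 48617 - 1/(38748 - 38269) = 48617 - 1/479 = 23287542/479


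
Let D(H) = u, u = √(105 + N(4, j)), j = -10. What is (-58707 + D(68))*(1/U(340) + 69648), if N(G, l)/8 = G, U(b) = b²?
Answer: -472668185780307/115600 + 8051308801*√137/115600 ≈ -4.0880e+9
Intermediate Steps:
N(G, l) = 8*G
u = √137 (u = √(105 + 8*4) = √(105 + 32) = √137 ≈ 11.705)
D(H) = √137
(-58707 + D(68))*(1/U(340) + 69648) = (-58707 + √137)*(1/(340²) + 69648) = (-58707 + √137)*(1/115600 + 69648) = (-58707 + √137)*(8051308801/115600) = -472668185780307/115600 + 8051308801*√137/115600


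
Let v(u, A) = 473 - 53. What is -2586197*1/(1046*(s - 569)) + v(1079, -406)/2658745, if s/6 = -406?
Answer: 1375471699873/1671409409270 ≈ 0.82294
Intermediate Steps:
s = -2436 (s = 6*(-406) = -2436)
v(u, A) = 420
-2586197*1/(1046*(s - 569)) + v(1079, -406)/2658745 = -2586197*1/(1046*(-2436 - 569)) + 420/2658745 = -2586197/(1046*(-3005)) + 420*(1/2658745) = -2586197/(-3143230) + 84/531749 = -2586197*(-1/3143230) + 84/531749 = 2586197/3143230 + 84/531749 = 1375471699873/1671409409270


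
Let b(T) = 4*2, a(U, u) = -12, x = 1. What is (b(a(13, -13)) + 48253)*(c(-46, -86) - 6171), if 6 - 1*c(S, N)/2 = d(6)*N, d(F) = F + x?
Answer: -239133255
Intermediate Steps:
d(F) = 1 + F (d(F) = F + 1 = 1 + F)
c(S, N) = 12 - 14*N (c(S, N) = 12 - 2*(1 + 6)*N = 12 - 14*N)
b(T) = 8
(b(a(13, -13)) + 48253)*(c(-46, -86) - 6171) = (8 + 48253)*((12 - 14*(-86)) - 6171) = 48261*((12 + 1204) - 6171) = 48261*(1216 - 6171) = 48261*(-4955) = -239133255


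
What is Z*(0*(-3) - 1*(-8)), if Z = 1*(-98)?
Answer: -784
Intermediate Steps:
Z = -98
Z*(0*(-3) - 1*(-8)) = -98*(0*(-3) - 1*(-8)) = -98*(0 + 8) = -98*8 = -784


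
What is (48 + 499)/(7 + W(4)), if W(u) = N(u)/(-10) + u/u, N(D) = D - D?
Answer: 547/8 ≈ 68.375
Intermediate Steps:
N(D) = 0
W(u) = 1 (W(u) = 0/(-10) + u/u = 0*(-⅒) + 1 = 0 + 1 = 1)
(48 + 499)/(7 + W(4)) = (48 + 499)/(7 + 1) = 547/8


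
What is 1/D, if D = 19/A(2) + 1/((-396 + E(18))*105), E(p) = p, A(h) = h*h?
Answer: 79380/377053 ≈ 0.21053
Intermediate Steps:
A(h) = h²
D = 377053/79380 (D = 19/(2²) + 1/((-396 + 18)*105) = 19/4 + (1/105)/(-378) = 19*(¼) - 1/378*1/105 = 19/4 - 1/39690 = 377053/79380 ≈ 4.7500)
1/D = 1/(377053/79380) = 79380/377053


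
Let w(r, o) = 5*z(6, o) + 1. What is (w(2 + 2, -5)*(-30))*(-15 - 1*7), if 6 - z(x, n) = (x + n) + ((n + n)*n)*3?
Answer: -477840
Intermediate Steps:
z(x, n) = 6 - n - x - 6*n² (z(x, n) = 6 - ((x + n) + ((n + n)*n)*3) = 6 - ((n + x) + ((2*n)*n)*3) = 6 - ((n + x) + (2*n²)*3) = 6 - ((n + x) + 6*n²) = 6 - (n + x + 6*n²) = 6 + (-n - x - 6*n²) = 6 - n - x - 6*n²)
w(r, o) = 1 - 30*o² - 5*o (w(r, o) = 5*(6 - o - 1*6 - 6*o²) + 1 = 5*(6 - o - 6 - 6*o²) + 1 = 5*(-o - 6*o²) + 1 = (-30*o² - 5*o) + 1 = 1 - 30*o² - 5*o)
(w(2 + 2, -5)*(-30))*(-15 - 1*7) = ((1 - 30*(-5)² - 5*(-5))*(-30))*(-15 - 1*7) = ((1 - 30*25 + 25)*(-30))*(-15 - 7) = ((1 - 750 + 25)*(-30))*(-22) = -724*(-30)*(-22) = 21720*(-22) = -477840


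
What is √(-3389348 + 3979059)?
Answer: √589711 ≈ 767.93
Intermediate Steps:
√(-3389348 + 3979059) = √589711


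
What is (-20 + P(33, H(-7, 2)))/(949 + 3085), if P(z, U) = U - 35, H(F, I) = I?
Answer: -53/4034 ≈ -0.013138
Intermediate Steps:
P(z, U) = -35 + U
(-20 + P(33, H(-7, 2)))/(949 + 3085) = (-20 + (-35 + 2))/(949 + 3085) = (-20 - 33)/4034 = -53*1/4034 = -53/4034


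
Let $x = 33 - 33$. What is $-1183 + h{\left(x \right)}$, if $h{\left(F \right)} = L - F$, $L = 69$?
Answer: $-1114$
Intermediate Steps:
$x = 0$
$h{\left(F \right)} = 69 - F$
$-1183 + h{\left(x \right)} = -1183 + \left(69 - 0\right) = -1183 + \left(69 + 0\right) = -1183 + 69 = -1114$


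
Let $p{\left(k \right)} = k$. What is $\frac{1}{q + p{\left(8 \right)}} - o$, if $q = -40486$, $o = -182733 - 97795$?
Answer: $\frac{11355212383}{40478} \approx 2.8053 \cdot 10^{5}$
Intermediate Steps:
$o = -280528$ ($o = -182733 - 97795 = -280528$)
$\frac{1}{q + p{\left(8 \right)}} - o = \frac{1}{-40486 + 8} - -280528 = \frac{1}{-40478} + 280528 = - \frac{1}{40478} + 280528 = \frac{11355212383}{40478}$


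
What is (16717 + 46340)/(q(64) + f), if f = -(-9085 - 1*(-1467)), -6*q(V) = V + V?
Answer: 189171/22790 ≈ 8.3006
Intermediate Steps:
q(V) = -V/3 (q(V) = -(V + V)/6 = -V/3)
f = 7618 (f = -(-9085 + 1467) = -1*(-7618) = 7618)
(16717 + 46340)/(q(64) + f) = (16717 + 46340)/(-⅓*64 + 7618) = 63057/(-64/3 + 7618) = 63057/(22790/3) = 63057*(3/22790) = 189171/22790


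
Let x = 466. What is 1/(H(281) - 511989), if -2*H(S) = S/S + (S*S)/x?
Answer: -932/477253175 ≈ -1.9528e-6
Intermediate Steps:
H(S) = -½ - S²/932 (H(S) = -(S/S + (S*S)/466)/2 = -(1 + S²*(1/466))/2 = -(1 + S²/466)/2 = -½ - S²/932)
1/(H(281) - 511989) = 1/((-½ - 1/932*281²) - 511989) = 1/((-½ - 1/932*78961) - 511989) = 1/((-½ - 78961/932) - 511989) = 1/(-79427/932 - 511989) = 1/(-477253175/932) = -932/477253175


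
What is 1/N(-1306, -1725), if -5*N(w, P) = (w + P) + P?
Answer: 5/4756 ≈ 0.0010513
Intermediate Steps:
N(w, P) = -2*P/5 - w/5 (N(w, P) = -((w + P) + P)/5 = -((P + w) + P)/5 = -(w + 2*P)/5 = -2*P/5 - w/5)
1/N(-1306, -1725) = 1/(-2/5*(-1725) - 1/5*(-1306)) = 1/(690 + 1306/5) = 1/(4756/5) = 5/4756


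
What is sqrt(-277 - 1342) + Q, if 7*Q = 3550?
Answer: 3550/7 + I*sqrt(1619) ≈ 507.14 + 40.237*I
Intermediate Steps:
Q = 3550/7 (Q = (1/7)*3550 = 3550/7 ≈ 507.14)
sqrt(-277 - 1342) + Q = sqrt(-277 - 1342) + 3550/7 = sqrt(-1619) + 3550/7 = I*sqrt(1619) + 3550/7 = 3550/7 + I*sqrt(1619)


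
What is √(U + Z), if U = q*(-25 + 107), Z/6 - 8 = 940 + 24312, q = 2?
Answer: 2*√37931 ≈ 389.52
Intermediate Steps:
Z = 151560 (Z = 48 + 6*(940 + 24312) = 48 + 6*25252 = 48 + 151512 = 151560)
U = 164 (U = 2*(-25 + 107) = 2*82 = 164)
√(U + Z) = √(164 + 151560) = √151724 = 2*√37931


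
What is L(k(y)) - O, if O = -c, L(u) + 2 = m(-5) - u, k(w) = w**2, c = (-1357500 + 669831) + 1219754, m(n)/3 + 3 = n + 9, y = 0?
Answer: 532086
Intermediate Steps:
m(n) = 18 + 3*n (m(n) = -9 + 3*(n + 9) = -9 + 3*(9 + n) = -9 + (27 + 3*n) = 18 + 3*n)
c = 532085 (c = -687669 + 1219754 = 532085)
L(u) = 1 - u (L(u) = -2 + ((18 + 3*(-5)) - u) = -2 + ((18 - 15) - u) = -2 + (3 - u) = 1 - u)
O = -532085 (O = -1*532085 = -532085)
L(k(y)) - O = (1 - 1*0**2) - 1*(-532085) = (1 - 1*0) + 532085 = (1 + 0) + 532085 = 1 + 532085 = 532086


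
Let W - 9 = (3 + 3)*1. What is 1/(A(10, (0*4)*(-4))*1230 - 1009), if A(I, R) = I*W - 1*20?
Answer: 1/158891 ≈ 6.2936e-6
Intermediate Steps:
W = 15 (W = 9 + (3 + 3)*1 = 9 + 6*1 = 9 + 6 = 15)
A(I, R) = -20 + 15*I (A(I, R) = I*15 - 1*20 = 15*I - 20 = -20 + 15*I)
1/(A(10, (0*4)*(-4))*1230 - 1009) = 1/((-20 + 15*10)*1230 - 1009) = 1/((-20 + 150)*1230 - 1009) = 1/(130*1230 - 1009) = 1/(159900 - 1009) = 1/158891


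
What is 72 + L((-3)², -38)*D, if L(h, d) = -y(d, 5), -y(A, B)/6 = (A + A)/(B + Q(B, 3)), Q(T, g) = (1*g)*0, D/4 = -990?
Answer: 361224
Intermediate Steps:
D = -3960 (D = 4*(-990) = -3960)
Q(T, g) = 0 (Q(T, g) = g*0 = 0)
y(A, B) = -12*A/B (y(A, B) = -6*(A + A)/(B + 0) = -6*2*A/B = -12*A/B)
L(h, d) = 12*d/5 (L(h, d) = -(-12)*d/5 = 12*d/5)
72 + L((-3)², -38)*D = 72 + ((12/5)*(-38))*(-3960) = 72 - 456/5*(-3960) = 72 + 361152 = 361224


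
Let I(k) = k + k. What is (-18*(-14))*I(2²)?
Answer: 2016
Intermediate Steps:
I(k) = 2*k
(-18*(-14))*I(2²) = (-18*(-14))*(2*2²) = 252*(2*4) = 252*8 = 2016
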